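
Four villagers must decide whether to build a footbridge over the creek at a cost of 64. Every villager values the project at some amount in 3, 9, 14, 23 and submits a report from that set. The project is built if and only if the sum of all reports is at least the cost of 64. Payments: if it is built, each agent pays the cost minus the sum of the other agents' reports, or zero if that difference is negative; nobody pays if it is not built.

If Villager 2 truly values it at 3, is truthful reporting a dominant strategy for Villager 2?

Check each profile of the others' reports and compare truth against every alternative report.
Others report (9, 23, 23): truth gives 0, best alternative gives -6.
Others report (23, 9, 23): truth gives 0, best alternative gives -6.
Others report (23, 23, 9): truth gives 0, best alternative gives -6.
Others report (14, 23, 23): truth gives 0, best alternative gives -1.
Others report (23, 14, 23): truth gives 0, best alternative gives -1.
Others report (23, 23, 14): truth gives 0, best alternative gives -1.
(Remaining 58 profiles checked similarly; truth is weakly best in each.)
In every case the truthful report is at least as good as any alternative, so it is a dominant strategy.

Yes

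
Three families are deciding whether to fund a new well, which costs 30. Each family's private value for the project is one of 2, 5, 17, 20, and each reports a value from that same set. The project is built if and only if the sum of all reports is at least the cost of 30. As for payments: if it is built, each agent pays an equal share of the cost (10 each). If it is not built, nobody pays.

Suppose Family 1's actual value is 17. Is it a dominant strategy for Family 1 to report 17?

Consider the case where Family 2 reports 5 and Family 3 reports 5.
Truthful report 17: project not built, utility 0.
Report 20 instead: project built, pays 10, utility 17 - 10 = 7.
Since 7 > 0, reporting 20 is strictly better here, so truthful reporting is not dominant.

No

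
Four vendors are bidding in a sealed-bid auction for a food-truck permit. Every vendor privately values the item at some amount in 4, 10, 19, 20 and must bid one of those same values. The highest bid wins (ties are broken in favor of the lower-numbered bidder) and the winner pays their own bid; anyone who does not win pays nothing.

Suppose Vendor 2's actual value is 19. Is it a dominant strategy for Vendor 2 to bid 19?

No

Consider the case where Vendor 1 bids 4, Vendor 3 bids 4 and Vendor 4 bids 4.
Truthful bid 19: wins, pays 19, utility 19 - 19 = 0.
Bid 10 instead: wins, pays 10, utility 19 - 10 = 9.
Since 9 > 0, bidding 10 is strictly better here, so truthful bidding is not dominant.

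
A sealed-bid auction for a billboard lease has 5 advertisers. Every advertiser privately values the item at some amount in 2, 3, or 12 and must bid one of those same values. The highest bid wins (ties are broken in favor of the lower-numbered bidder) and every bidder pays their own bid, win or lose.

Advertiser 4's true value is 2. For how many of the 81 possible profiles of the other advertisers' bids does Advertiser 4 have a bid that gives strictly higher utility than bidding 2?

Others bid (2, 2, 2, 2): truth gives -2; bid 3 gives -1 > -2. Violating.
Others bid (2, 2, 2, 3): truth gives -2; bid 3 gives -1 > -2. Violating.
Others bid (2, 2, 2, 12): truth gives -2; no alternative beats it.
Others bid (2, 2, 3, 2): truth gives -2; no alternative beats it.
(Checking all 81 profiles: 2 have a profitable deviation, 79 do not.)

2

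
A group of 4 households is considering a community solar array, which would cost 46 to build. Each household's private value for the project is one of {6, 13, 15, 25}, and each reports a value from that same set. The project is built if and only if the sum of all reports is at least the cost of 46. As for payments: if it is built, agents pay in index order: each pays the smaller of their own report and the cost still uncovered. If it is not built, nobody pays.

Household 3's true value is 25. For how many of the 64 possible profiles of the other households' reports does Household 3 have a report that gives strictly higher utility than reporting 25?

45

Others report (6, 6, 25): truth gives 0; report 13 gives 12 > 0. Violating.
Others report (6, 13, 13): truth gives 0; report 15 gives 10 > 0. Violating.
Others report (6, 13, 15): truth gives 0; report 13 gives 12 > 0. Violating.
Others report (6, 13, 25): truth gives 0; report 6 gives 19 > 0. Violating.
Others report (6, 6, 6): truth gives 0; no alternative beats it.
Others report (6, 6, 13): truth gives 0; no alternative beats it.
(Checking all 64 profiles: 45 have a profitable deviation, 19 do not.)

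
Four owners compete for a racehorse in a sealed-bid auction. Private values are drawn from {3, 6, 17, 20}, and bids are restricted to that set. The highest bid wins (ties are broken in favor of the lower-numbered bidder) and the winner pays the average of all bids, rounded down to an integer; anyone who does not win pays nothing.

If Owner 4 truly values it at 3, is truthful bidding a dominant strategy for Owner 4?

Yes

Check each profile of the others' bids and compare truth against every alternative bid.
Others bid (3, 3, 3): truth gives 0, best alternative gives 0.
Others bid (3, 3, 6): truth gives 0, best alternative gives 0.
Others bid (3, 3, 17): truth gives 0, best alternative gives 0.
Others bid (3, 3, 20): truth gives 0, best alternative gives 0.
Others bid (3, 6, 3): truth gives 0, best alternative gives 0.
Others bid (3, 6, 6): truth gives 0, best alternative gives 0.
(Remaining 58 profiles checked similarly; truth is weakly best in each.)
In every case the truthful bid is at least as good as any alternative, so it is a dominant strategy.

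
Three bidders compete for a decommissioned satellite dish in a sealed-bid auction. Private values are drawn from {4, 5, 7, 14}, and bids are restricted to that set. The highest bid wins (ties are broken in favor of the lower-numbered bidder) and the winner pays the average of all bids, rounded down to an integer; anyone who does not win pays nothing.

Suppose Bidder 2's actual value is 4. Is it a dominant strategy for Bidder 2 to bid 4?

Yes

Check each profile of the others' bids and compare truth against every alternative bid.
Others bid (4, 4): truth gives 0, best alternative gives 0.
Others bid (4, 5): truth gives 0, best alternative gives 0.
Others bid (4, 7): truth gives 0, best alternative gives 0.
Others bid (4, 14): truth gives 0, best alternative gives 0.
Others bid (5, 4): truth gives 0, best alternative gives 0.
Others bid (5, 5): truth gives 0, best alternative gives 0.
(Remaining 10 profiles checked similarly; truth is weakly best in each.)
In every case the truthful bid is at least as good as any alternative, so it is a dominant strategy.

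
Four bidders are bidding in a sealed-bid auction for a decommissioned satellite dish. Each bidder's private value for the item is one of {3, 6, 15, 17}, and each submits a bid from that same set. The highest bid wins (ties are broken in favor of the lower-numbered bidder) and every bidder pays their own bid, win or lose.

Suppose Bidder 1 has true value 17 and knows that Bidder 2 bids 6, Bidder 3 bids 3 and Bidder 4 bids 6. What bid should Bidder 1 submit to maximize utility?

6

Bid 3: loses but pays 3, utility -3.
Bid 6: wins, pays 6, utility 17 - 6 = 11.
Bid 15: wins, pays 15, utility 17 - 15 = 2.
Bid 17: wins, pays 17, utility 17 - 17 = 0.
The best choice is 6 with utility 11.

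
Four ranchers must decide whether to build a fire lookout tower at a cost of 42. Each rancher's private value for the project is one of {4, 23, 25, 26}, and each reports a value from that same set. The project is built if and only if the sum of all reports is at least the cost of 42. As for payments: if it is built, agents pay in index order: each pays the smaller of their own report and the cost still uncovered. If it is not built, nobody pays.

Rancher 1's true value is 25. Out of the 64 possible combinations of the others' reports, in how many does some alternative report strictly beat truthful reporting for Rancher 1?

63

Others report (4, 4, 23): truth gives 0; report 23 gives 2 > 0. Violating.
Others report (4, 4, 25): truth gives 0; report 23 gives 2 > 0. Violating.
Others report (4, 4, 26): truth gives 0; report 23 gives 2 > 0. Violating.
Others report (4, 23, 4): truth gives 0; report 23 gives 2 > 0. Violating.
Others report (4, 4, 4): truth gives 0; no alternative beats it.
(Checking all 64 profiles: 63 have a profitable deviation, 1 does not.)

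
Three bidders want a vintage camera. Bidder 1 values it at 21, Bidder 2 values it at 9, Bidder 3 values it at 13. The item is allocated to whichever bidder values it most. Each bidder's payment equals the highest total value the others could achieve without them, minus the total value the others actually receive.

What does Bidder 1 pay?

Bidder 1 has the highest value and receives the item.
Without Bidder 1, the item would go to the next-highest value, 13, so the others could achieve 13.
With Bidder 1 present and winning, the others receive nothing, so their total is 0.
Payment = 13 - 0 = 13.

13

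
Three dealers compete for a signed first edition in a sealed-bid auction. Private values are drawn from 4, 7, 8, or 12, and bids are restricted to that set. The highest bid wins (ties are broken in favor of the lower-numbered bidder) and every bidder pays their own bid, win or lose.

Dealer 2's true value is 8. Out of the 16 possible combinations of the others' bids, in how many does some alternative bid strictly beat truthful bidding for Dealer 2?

Others bid (4, 4): truth gives 0; bid 7 gives 1 > 0. Violating.
Others bid (4, 7): truth gives 0; bid 7 gives 1 > 0. Violating.
Others bid (4, 12): truth gives -8; bid 4 gives -4 > -8. Violating.
Others bid (7, 12): truth gives -8; bid 4 gives -4 > -8. Violating.
Others bid (4, 8): truth gives 0; no alternative beats it.
Others bid (7, 4): truth gives 0; no alternative beats it.
(Checking all 16 profiles: 12 have a profitable deviation, 4 do not.)

12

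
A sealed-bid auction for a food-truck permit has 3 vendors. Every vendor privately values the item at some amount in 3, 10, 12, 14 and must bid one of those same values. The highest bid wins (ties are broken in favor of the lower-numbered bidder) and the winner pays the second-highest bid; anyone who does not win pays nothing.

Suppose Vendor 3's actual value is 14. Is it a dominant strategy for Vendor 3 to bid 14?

Check each profile of the others' bids and compare truth against every alternative bid.
Others bid (3, 12): truth gives 2, best alternative gives 0.
Others bid (10, 12): truth gives 2, best alternative gives 0.
Others bid (12, 3): truth gives 2, best alternative gives 0.
Others bid (12, 10): truth gives 2, best alternative gives 0.
Others bid (12, 12): truth gives 2, best alternative gives 0.
Others bid (3, 3): truth gives 11, best alternative gives 11.
(Remaining 10 profiles checked similarly; truth is weakly best in each.)
In every case the truthful bid is at least as good as any alternative, so it is a dominant strategy.

Yes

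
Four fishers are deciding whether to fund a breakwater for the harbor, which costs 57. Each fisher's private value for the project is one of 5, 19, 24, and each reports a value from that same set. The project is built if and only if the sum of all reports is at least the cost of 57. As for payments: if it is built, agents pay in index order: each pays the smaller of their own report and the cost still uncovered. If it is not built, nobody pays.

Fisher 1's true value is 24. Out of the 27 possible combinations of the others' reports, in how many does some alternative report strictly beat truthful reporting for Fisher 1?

20

Others report (5, 19, 19): truth gives 0; report 19 gives 5 > 0. Violating.
Others report (5, 19, 24): truth gives 0; report 19 gives 5 > 0. Violating.
Others report (5, 24, 19): truth gives 0; report 19 gives 5 > 0. Violating.
Others report (5, 24, 24): truth gives 0; report 5 gives 19 > 0. Violating.
Others report (5, 5, 5): truth gives 0; no alternative beats it.
Others report (5, 5, 19): truth gives 0; no alternative beats it.
(Checking all 27 profiles: 20 have a profitable deviation, 7 do not.)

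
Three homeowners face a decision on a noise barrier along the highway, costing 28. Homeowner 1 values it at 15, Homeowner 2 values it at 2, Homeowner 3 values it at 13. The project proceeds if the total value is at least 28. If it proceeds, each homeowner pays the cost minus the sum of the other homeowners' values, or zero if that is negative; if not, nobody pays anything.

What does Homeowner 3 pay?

Total value 30 ≥ cost 28, so the project is built.
The other homeowners' values sum to 17.
Cost minus that sum is 28 - 17 = 11.

11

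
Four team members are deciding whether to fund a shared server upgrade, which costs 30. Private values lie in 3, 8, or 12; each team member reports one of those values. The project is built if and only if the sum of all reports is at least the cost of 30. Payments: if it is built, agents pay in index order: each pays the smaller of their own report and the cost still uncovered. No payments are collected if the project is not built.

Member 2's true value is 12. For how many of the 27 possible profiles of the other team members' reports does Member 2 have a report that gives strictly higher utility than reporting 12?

17

Others report (3, 8, 12): truth gives 0; report 8 gives 4 > 0. Violating.
Others report (3, 12, 8): truth gives 0; report 8 gives 4 > 0. Violating.
Others report (3, 12, 12): truth gives 0; report 3 gives 9 > 0. Violating.
Others report (8, 3, 12): truth gives 0; report 8 gives 4 > 0. Violating.
Others report (3, 3, 3): truth gives 0; no alternative beats it.
Others report (3, 3, 8): truth gives 0; no alternative beats it.
(Checking all 27 profiles: 17 have a profitable deviation, 10 do not.)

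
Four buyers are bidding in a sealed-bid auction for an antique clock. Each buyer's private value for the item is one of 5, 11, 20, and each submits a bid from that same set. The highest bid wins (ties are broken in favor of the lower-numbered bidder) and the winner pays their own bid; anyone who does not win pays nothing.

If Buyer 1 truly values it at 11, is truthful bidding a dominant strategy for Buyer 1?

Consider the case where Buyer 2 bids 5, Buyer 3 bids 5 and Buyer 4 bids 5.
Truthful bid 11: wins, pays 11, utility 11 - 11 = 0.
Bid 5 instead: wins, pays 5, utility 11 - 5 = 6.
Since 6 > 0, bidding 5 is strictly better here, so truthful bidding is not dominant.

No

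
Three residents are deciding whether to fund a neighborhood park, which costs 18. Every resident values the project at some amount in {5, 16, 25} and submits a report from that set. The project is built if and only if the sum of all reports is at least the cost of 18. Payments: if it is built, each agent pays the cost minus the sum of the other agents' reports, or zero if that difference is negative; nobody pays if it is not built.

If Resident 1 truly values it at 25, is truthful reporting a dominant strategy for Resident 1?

Check each profile of the others' reports and compare truth against every alternative report.
Others report (5, 16): truth gives 25, best alternative gives 25.
Others report (5, 25): truth gives 25, best alternative gives 25.
Others report (16, 5): truth gives 25, best alternative gives 25.
Others report (16, 16): truth gives 25, best alternative gives 25.
Others report (16, 25): truth gives 25, best alternative gives 25.
Others report (25, 5): truth gives 25, best alternative gives 25.
(Remaining 3 profiles checked similarly; truth is weakly best in each.)
In every case the truthful report is at least as good as any alternative, so it is a dominant strategy.

Yes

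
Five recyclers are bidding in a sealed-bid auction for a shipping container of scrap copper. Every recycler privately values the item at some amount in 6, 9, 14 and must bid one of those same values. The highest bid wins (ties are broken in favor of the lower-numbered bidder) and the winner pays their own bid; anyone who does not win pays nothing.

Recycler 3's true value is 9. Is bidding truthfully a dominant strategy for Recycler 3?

Yes

Check each profile of the others' bids and compare truth against every alternative bid.
Others bid (6, 6, 6, 6): truth gives 0, best alternative gives 0.
Others bid (6, 6, 6, 9): truth gives 0, best alternative gives 0.
Others bid (6, 6, 6, 14): truth gives 0, best alternative gives 0.
Others bid (6, 6, 9, 6): truth gives 0, best alternative gives 0.
Others bid (6, 6, 9, 9): truth gives 0, best alternative gives 0.
Others bid (6, 6, 9, 14): truth gives 0, best alternative gives 0.
(Remaining 75 profiles checked similarly; truth is weakly best in each.)
In every case the truthful bid is at least as good as any alternative, so it is a dominant strategy.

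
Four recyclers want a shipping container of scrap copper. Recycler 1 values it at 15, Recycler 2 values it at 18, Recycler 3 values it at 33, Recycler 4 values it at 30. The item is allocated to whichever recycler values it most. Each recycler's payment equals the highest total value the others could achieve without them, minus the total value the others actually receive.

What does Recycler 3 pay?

Recycler 3 has the highest value and receives the item.
Without Recycler 3, the item would go to the next-highest value, 30, so the others could achieve 30.
With Recycler 3 present and winning, the others receive nothing, so their total is 0.
Payment = 30 - 0 = 30.

30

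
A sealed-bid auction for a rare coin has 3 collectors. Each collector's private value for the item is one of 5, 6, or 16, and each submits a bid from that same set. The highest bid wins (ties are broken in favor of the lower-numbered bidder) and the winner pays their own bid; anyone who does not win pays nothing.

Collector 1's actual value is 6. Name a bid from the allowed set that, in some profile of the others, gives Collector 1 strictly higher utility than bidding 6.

5

Suppose Collector 2 bids 5 and Collector 3 bids 5.
Bid 6: wins, pays 6, utility 6 - 6 = 0.
Bid 5: wins, pays 5, utility 6 - 5 = 1.
So bidding 5 beats truth here (1 > 0).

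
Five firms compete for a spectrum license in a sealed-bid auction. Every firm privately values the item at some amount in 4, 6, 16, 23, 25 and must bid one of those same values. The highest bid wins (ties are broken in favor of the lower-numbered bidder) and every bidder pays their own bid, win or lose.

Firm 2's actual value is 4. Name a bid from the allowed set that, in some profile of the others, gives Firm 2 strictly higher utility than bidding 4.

Suppose Firm 1 bids 4, Firm 3 bids 4, Firm 4 bids 4 and Firm 5 bids 4.
Bid 4: loses but pays 4, utility -4.
Bid 6: wins, pays 6, utility 4 - 6 = -2.
So bidding 6 beats truth here (-2 > -4).

6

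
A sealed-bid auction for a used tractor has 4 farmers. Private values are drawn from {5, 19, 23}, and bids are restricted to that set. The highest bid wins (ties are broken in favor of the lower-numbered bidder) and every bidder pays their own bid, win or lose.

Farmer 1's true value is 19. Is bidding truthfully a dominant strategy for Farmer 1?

No

Consider the case where Farmer 2 bids 5, Farmer 3 bids 5 and Farmer 4 bids 5.
Truthful bid 19: wins, pays 19, utility 19 - 19 = 0.
Bid 5 instead: wins, pays 5, utility 19 - 5 = 14.
Since 14 > 0, bidding 5 is strictly better here, so truthful bidding is not dominant.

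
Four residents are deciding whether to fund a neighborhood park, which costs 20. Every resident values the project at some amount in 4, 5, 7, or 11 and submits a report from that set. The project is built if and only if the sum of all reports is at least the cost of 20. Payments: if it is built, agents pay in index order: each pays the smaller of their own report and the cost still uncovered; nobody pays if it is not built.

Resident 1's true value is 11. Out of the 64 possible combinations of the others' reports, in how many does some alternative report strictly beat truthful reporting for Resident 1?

63

Others report (4, 4, 5): truth gives 0; report 7 gives 4 > 0. Violating.
Others report (4, 4, 7): truth gives 0; report 5 gives 6 > 0. Violating.
Others report (4, 4, 11): truth gives 0; report 4 gives 7 > 0. Violating.
Others report (4, 5, 4): truth gives 0; report 7 gives 4 > 0. Violating.
Others report (4, 4, 4): truth gives 0; no alternative beats it.
(Checking all 64 profiles: 63 have a profitable deviation, 1 does not.)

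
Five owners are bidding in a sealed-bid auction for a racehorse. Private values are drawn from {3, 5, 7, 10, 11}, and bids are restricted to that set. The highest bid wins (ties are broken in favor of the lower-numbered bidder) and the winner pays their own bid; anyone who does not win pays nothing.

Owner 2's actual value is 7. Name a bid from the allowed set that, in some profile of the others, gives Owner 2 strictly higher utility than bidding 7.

Suppose Owner 1 bids 3, Owner 3 bids 3, Owner 4 bids 3 and Owner 5 bids 3.
Bid 7: wins, pays 7, utility 7 - 7 = 0.
Bid 5: wins, pays 5, utility 7 - 5 = 2.
So bidding 5 beats truth here (2 > 0).

5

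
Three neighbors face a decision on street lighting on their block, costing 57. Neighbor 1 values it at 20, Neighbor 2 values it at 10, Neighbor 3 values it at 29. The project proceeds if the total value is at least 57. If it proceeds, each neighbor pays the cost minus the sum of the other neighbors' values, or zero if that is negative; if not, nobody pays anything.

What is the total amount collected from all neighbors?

53

Total value 59 ≥ cost 57, so it is built.
Neighbor 1: others sum to 39; max(0, 57 - 39) = 18.
Neighbor 2: others sum to 49; max(0, 57 - 49) = 8.
Neighbor 3: others sum to 30; max(0, 57 - 30) = 27.
Total collected = 18 + 8 + 27 = 53.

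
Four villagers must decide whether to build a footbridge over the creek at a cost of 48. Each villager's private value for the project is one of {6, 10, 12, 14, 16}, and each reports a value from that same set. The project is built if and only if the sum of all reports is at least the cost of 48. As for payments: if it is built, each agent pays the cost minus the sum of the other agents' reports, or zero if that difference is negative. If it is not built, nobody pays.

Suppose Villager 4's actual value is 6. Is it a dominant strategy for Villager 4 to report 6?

Check each profile of the others' reports and compare truth against every alternative report.
Others report (6, 16, 16): truth gives 0, best alternative gives -4.
Others report (10, 12, 16): truth gives 0, best alternative gives -4.
Others report (10, 14, 14): truth gives 0, best alternative gives -4.
Others report (10, 16, 12): truth gives 0, best alternative gives -4.
Others report (12, 10, 16): truth gives 0, best alternative gives -4.
Others report (12, 12, 14): truth gives 0, best alternative gives -4.
(Remaining 119 profiles checked similarly; truth is weakly best in each.)
In every case the truthful report is at least as good as any alternative, so it is a dominant strategy.

Yes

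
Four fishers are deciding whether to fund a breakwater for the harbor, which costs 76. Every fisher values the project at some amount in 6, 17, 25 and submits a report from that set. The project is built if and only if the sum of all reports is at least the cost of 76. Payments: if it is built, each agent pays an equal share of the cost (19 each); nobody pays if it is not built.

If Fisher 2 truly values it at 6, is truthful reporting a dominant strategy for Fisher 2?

Yes

Check each profile of the others' reports and compare truth against every alternative report.
Others report (17, 17, 25): truth gives 0, best alternative gives -13.
Others report (17, 25, 17): truth gives 0, best alternative gives -13.
Others report (17, 25, 25): truth gives 0, best alternative gives -13.
Others report (25, 17, 17): truth gives 0, best alternative gives -13.
Others report (25, 17, 25): truth gives 0, best alternative gives -13.
Others report (25, 25, 17): truth gives 0, best alternative gives -13.
(Remaining 21 profiles checked similarly; truth is weakly best in each.)
In every case the truthful report is at least as good as any alternative, so it is a dominant strategy.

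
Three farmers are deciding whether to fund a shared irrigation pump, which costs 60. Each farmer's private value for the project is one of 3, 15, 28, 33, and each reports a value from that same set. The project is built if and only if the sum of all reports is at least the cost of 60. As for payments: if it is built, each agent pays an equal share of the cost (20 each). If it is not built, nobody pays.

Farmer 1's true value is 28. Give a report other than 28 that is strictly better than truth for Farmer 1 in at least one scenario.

33

Suppose Farmer 2 reports 3 and Farmer 3 reports 28.
Report 28: project not built, utility 0.
Report 33: project built, pays 20, utility 28 - 20 = 8.
So reporting 33 beats truth here (8 > 0).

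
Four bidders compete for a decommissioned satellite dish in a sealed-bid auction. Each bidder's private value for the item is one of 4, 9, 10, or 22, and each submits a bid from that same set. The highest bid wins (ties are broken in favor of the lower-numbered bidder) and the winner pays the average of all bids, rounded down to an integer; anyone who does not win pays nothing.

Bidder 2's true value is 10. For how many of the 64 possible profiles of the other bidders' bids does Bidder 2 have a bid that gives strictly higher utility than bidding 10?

1

Others bid (4, 9, 9): truth gives 2; bid 9 gives 3 > 2. Violating.
Others bid (4, 4, 4): truth gives 5; no alternative beats it.
Others bid (4, 4, 9): truth gives 4; no alternative beats it.
(Checking all 64 profiles: 1 has a profitable deviation, 63 do not.)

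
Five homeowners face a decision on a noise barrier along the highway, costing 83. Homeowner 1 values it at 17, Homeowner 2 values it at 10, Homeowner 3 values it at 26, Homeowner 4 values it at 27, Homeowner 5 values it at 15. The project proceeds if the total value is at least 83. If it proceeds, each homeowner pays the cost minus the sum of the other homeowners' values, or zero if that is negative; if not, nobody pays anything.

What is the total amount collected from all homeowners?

Total value 95 ≥ cost 83, so it is built.
Homeowner 1: others sum to 78; max(0, 83 - 78) = 5.
Homeowner 2: others sum to 85; max(0, 83 - 85) = 0.
Homeowner 3: others sum to 69; max(0, 83 - 69) = 14.
Homeowner 4: others sum to 68; max(0, 83 - 68) = 15.
Homeowner 5: others sum to 80; max(0, 83 - 80) = 3.
Total collected = 5 + 0 + 14 + 15 + 3 = 37.

37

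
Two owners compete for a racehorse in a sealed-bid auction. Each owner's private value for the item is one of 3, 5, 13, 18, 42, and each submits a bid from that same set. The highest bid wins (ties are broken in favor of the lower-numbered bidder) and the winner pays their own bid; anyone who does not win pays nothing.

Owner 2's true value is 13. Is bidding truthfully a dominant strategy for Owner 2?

Consider the case where Owner 1 bids 3.
Truthful bid 13: wins, pays 13, utility 13 - 13 = 0.
Bid 5 instead: wins, pays 5, utility 13 - 5 = 8.
Since 8 > 0, bidding 5 is strictly better here, so truthful bidding is not dominant.

No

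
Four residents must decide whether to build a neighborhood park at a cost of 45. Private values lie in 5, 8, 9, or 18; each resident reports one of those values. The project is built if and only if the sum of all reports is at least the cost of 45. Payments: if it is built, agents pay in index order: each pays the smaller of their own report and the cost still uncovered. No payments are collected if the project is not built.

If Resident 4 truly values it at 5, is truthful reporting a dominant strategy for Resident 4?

Yes

Check each profile of the others' reports and compare truth against every alternative report.
Others report (9, 18, 18): truth gives 5, best alternative gives 5.
Others report (18, 9, 18): truth gives 5, best alternative gives 5.
Others report (18, 18, 9): truth gives 5, best alternative gives 5.
Others report (18, 18, 18): truth gives 5, best alternative gives 5.
Others report (8, 18, 18): truth gives 4, best alternative gives 4.
Others report (18, 8, 18): truth gives 4, best alternative gives 4.
(Remaining 58 profiles checked similarly; truth is weakly best in each.)
In every case the truthful report is at least as good as any alternative, so it is a dominant strategy.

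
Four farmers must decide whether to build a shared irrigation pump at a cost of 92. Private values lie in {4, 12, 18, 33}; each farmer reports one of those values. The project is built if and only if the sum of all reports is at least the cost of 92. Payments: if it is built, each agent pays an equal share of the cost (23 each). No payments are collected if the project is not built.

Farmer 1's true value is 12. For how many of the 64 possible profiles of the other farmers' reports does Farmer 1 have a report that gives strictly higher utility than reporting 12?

Others report (18, 33, 33): truth gives -11; report 4 gives 0 > -11. Violating.
Others report (33, 18, 33): truth gives -11; report 4 gives 0 > -11. Violating.
Others report (33, 33, 18): truth gives -11; report 4 gives 0 > -11. Violating.
Others report (4, 4, 4): truth gives 0; no alternative beats it.
Others report (4, 4, 12): truth gives 0; no alternative beats it.
(Checking all 64 profiles: 3 have a profitable deviation, 61 do not.)

3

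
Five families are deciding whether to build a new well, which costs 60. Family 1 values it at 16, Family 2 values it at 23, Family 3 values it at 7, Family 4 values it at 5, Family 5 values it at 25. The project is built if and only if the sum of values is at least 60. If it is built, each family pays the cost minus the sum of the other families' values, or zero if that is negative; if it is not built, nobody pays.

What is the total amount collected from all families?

16

Total value 76 ≥ cost 60, so it is built.
Family 1: others sum to 60; max(0, 60 - 60) = 0.
Family 2: others sum to 53; max(0, 60 - 53) = 7.
Family 3: others sum to 69; max(0, 60 - 69) = 0.
Family 4: others sum to 71; max(0, 60 - 71) = 0.
Family 5: others sum to 51; max(0, 60 - 51) = 9.
Total collected = 0 + 7 + 0 + 0 + 9 = 16.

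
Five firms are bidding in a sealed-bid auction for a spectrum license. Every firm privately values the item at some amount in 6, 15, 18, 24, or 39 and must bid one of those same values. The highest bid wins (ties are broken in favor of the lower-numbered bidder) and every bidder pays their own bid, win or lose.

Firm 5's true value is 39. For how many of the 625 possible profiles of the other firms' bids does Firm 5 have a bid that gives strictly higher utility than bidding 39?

Others bid (6, 6, 6, 6): truth gives 0; bid 15 gives 24 > 0. Violating.
Others bid (6, 6, 6, 15): truth gives 0; bid 18 gives 21 > 0. Violating.
Others bid (6, 6, 6, 18): truth gives 0; bid 24 gives 15 > 0. Violating.
Others bid (6, 6, 6, 39): truth gives -39; bid 6 gives -6 > -39. Violating.
Others bid (6, 6, 6, 24): truth gives 0; no alternative beats it.
Others bid (6, 6, 15, 24): truth gives 0; no alternative beats it.
(Checking all 625 profiles: 450 have a profitable deviation, 175 do not.)

450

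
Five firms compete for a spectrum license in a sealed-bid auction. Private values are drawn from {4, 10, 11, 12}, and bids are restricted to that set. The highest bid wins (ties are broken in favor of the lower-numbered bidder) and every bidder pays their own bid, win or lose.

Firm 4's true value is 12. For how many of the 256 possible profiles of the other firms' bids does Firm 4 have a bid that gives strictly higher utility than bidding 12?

Others bid (4, 4, 4, 4): truth gives 0; bid 10 gives 2 > 0. Violating.
Others bid (4, 4, 4, 10): truth gives 0; bid 10 gives 2 > 0. Violating.
Others bid (4, 4, 4, 11): truth gives 0; bid 11 gives 1 > 0. Violating.
Others bid (4, 4, 10, 4): truth gives 0; bid 11 gives 1 > 0. Violating.
Others bid (4, 4, 4, 12): truth gives 0; no alternative beats it.
Others bid (4, 4, 10, 12): truth gives 0; no alternative beats it.
(Checking all 256 profiles: 172 have a profitable deviation, 84 do not.)

172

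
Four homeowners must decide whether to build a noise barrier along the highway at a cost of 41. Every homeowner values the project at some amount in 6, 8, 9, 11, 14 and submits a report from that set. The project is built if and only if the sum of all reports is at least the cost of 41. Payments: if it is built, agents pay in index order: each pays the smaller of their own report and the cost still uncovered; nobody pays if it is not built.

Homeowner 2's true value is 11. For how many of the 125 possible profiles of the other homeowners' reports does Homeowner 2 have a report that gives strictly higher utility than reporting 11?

32

Others report (6, 14, 14): truth gives 0; report 8 gives 3 > 0. Violating.
Others report (8, 11, 14): truth gives 0; report 8 gives 3 > 0. Violating.
Others report (8, 14, 11): truth gives 0; report 8 gives 3 > 0. Violating.
Others report (8, 14, 14): truth gives 0; report 6 gives 5 > 0. Violating.
Others report (6, 6, 6): truth gives 0; no alternative beats it.
Others report (6, 6, 8): truth gives 0; no alternative beats it.
(Checking all 125 profiles: 32 have a profitable deviation, 93 do not.)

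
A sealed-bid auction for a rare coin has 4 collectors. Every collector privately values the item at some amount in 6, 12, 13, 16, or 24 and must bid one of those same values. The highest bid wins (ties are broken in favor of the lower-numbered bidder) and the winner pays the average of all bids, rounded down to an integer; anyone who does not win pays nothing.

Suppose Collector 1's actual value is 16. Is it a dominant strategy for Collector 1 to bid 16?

Consider the case where Collector 2 bids 6, Collector 3 bids 6 and Collector 4 bids 6.
Truthful bid 16: wins, pays 8, utility 16 - 8 = 8.
Bid 6 instead: wins, pays 6, utility 16 - 6 = 10.
Since 10 > 8, bidding 6 is strictly better here, so truthful bidding is not dominant.

No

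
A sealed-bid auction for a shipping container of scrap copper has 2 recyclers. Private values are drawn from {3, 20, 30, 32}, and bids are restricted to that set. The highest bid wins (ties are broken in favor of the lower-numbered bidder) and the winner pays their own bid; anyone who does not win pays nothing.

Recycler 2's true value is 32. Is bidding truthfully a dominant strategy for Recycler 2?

Consider the case where Recycler 1 bids 3.
Truthful bid 32: wins, pays 32, utility 32 - 32 = 0.
Bid 20 instead: wins, pays 20, utility 32 - 20 = 12.
Since 12 > 0, bidding 20 is strictly better here, so truthful bidding is not dominant.

No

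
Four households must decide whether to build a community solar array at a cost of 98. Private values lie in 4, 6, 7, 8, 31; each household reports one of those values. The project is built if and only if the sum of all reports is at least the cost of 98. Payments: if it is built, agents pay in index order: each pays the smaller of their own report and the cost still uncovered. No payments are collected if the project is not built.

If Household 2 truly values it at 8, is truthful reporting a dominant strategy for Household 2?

Consider the case where Household 1 reports 31, Household 3 reports 31 and Household 4 reports 31.
Truthful report 8: project built, pays 8, utility 8 - 8 = 0.
Report 6 instead: project built, pays 6, utility 8 - 6 = 2.
Since 2 > 0, reporting 6 is strictly better here, so truthful reporting is not dominant.

No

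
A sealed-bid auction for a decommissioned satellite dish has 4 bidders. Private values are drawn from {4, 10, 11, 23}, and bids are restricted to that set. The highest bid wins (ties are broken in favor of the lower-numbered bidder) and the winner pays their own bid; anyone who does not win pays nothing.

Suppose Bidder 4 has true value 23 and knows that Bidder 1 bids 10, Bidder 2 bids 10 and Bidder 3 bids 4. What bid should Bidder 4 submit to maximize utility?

Bid 4: loses, pays 0, utility 0.
Bid 10: loses, pays 0, utility 0.
Bid 11: wins, pays 11, utility 23 - 11 = 12.
Bid 23: wins, pays 23, utility 23 - 23 = 0.
The best choice is 11 with utility 12.

11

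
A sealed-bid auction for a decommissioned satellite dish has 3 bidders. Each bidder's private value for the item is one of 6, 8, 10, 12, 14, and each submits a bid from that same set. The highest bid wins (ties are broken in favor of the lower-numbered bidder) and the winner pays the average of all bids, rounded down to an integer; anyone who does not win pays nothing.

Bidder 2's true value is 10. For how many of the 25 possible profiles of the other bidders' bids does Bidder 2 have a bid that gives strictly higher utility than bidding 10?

3

Others bid (6, 6): truth gives 3; bid 8 gives 4 > 3. Violating.
Others bid (6, 8): truth gives 2; bid 8 gives 3 > 2. Violating.
Others bid (10, 6): truth gives 0; bid 12 gives 1 > 0. Violating.
Others bid (6, 10): truth gives 2; no alternative beats it.
Others bid (6, 12): truth gives 0; no alternative beats it.
(Checking all 25 profiles: 3 have a profitable deviation, 22 do not.)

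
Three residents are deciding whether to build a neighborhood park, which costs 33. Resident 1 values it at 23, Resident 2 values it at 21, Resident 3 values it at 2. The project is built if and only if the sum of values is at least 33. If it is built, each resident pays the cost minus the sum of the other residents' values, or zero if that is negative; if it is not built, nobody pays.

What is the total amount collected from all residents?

Total value 46 ≥ cost 33, so it is built.
Resident 1: others sum to 23; max(0, 33 - 23) = 10.
Resident 2: others sum to 25; max(0, 33 - 25) = 8.
Resident 3: others sum to 44; max(0, 33 - 44) = 0.
Total collected = 10 + 8 + 0 = 18.

18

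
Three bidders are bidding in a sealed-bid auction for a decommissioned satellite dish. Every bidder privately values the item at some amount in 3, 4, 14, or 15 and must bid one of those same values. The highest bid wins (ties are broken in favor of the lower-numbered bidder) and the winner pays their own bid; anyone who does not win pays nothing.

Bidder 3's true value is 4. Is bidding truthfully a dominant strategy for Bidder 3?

Yes

Check each profile of the others' bids and compare truth against every alternative bid.
Others bid (3, 3): truth gives 0, best alternative gives 0.
Others bid (3, 4): truth gives 0, best alternative gives 0.
Others bid (3, 14): truth gives 0, best alternative gives 0.
Others bid (3, 15): truth gives 0, best alternative gives 0.
Others bid (4, 3): truth gives 0, best alternative gives 0.
Others bid (4, 4): truth gives 0, best alternative gives 0.
(Remaining 10 profiles checked similarly; truth is weakly best in each.)
In every case the truthful bid is at least as good as any alternative, so it is a dominant strategy.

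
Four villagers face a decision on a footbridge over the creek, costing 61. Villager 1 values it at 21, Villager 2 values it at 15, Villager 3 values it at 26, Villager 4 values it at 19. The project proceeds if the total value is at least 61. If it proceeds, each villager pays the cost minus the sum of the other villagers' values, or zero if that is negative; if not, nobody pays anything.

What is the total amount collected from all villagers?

Total value 81 ≥ cost 61, so it is built.
Villager 1: others sum to 60; max(0, 61 - 60) = 1.
Villager 2: others sum to 66; max(0, 61 - 66) = 0.
Villager 3: others sum to 55; max(0, 61 - 55) = 6.
Villager 4: others sum to 62; max(0, 61 - 62) = 0.
Total collected = 1 + 0 + 6 + 0 = 7.

7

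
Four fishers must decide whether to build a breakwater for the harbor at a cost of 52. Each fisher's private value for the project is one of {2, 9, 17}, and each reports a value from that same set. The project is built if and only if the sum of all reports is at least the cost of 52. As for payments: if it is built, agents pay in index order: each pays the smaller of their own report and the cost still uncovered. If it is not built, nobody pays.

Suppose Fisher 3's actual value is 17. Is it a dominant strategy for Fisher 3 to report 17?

No

Consider the case where Fisher 1 reports 9, Fisher 2 reports 17 and Fisher 4 reports 17.
Truthful report 17: project built, pays 17, utility 17 - 17 = 0.
Report 9 instead: project built, pays 9, utility 17 - 9 = 8.
Since 8 > 0, reporting 9 is strictly better here, so truthful reporting is not dominant.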